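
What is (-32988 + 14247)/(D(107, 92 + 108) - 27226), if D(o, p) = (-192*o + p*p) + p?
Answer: 18741/7570 ≈ 2.4757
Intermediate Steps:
D(o, p) = p + p**2 - 192*o (D(o, p) = (-192*o + p**2) + p = (p**2 - 192*o) + p = p + p**2 - 192*o)
(-32988 + 14247)/(D(107, 92 + 108) - 27226) = (-32988 + 14247)/(((92 + 108) + (92 + 108)**2 - 192*107) - 27226) = -18741/((200 + 200**2 - 20544) - 27226) = -18741/((200 + 40000 - 20544) - 27226) = -18741/(19656 - 27226) = -18741/(-7570) = -18741*(-1/7570) = 18741/7570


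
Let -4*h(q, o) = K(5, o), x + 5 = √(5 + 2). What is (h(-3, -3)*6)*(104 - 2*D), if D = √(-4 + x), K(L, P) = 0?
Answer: 0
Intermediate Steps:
x = -5 + √7 (x = -5 + √(5 + 2) = -5 + √7 ≈ -2.3542)
h(q, o) = 0 (h(q, o) = -¼*0 = 0)
D = √(-9 + √7) (D = √(-4 + (-5 + √7)) = √(-9 + √7) ≈ 2.5208*I)
(h(-3, -3)*6)*(104 - 2*D) = (0*6)*(104 - 2*√(-9 + √7)) = 0*(104 - 2*√(-9 + √7)) = 0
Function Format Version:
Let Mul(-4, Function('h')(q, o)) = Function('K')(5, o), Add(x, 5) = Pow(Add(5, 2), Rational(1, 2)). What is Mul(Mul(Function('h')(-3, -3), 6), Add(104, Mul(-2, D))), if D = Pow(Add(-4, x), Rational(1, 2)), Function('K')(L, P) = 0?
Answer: 0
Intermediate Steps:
x = Add(-5, Pow(7, Rational(1, 2))) (x = Add(-5, Pow(Add(5, 2), Rational(1, 2))) = Add(-5, Pow(7, Rational(1, 2))) ≈ -2.3542)
Function('h')(q, o) = 0 (Function('h')(q, o) = Mul(Rational(-1, 4), 0) = 0)
D = Pow(Add(-9, Pow(7, Rational(1, 2))), Rational(1, 2)) (D = Pow(Add(-4, Add(-5, Pow(7, Rational(1, 2)))), Rational(1, 2)) = Pow(Add(-9, Pow(7, Rational(1, 2))), Rational(1, 2)) ≈ Mul(2.5208, I))
Mul(Mul(Function('h')(-3, -3), 6), Add(104, Mul(-2, D))) = Mul(Mul(0, 6), Add(104, Mul(-2, Pow(Add(-9, Pow(7, Rational(1, 2))), Rational(1, 2))))) = Mul(0, Add(104, Mul(-2, Pow(Add(-9, Pow(7, Rational(1, 2))), Rational(1, 2))))) = 0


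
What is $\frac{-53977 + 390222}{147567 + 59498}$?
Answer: $\frac{67249}{41413} \approx 1.6239$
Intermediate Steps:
$\frac{-53977 + 390222}{147567 + 59498} = \frac{336245}{207065} = 336245 \cdot \frac{1}{207065} = \frac{67249}{41413}$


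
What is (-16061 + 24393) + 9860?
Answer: 18192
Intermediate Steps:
(-16061 + 24393) + 9860 = 8332 + 9860 = 18192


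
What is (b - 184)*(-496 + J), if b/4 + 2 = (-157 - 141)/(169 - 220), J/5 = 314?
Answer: -3078800/17 ≈ -1.8111e+5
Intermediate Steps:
J = 1570 (J = 5*314 = 1570)
b = 784/51 (b = -8 + 4*((-157 - 141)/(169 - 220)) = -8 + 4*(-298/(-51)) = -8 + 4*(-298*(-1/51)) = -8 + 4*(298/51) = -8 + 1192/51 = 784/51 ≈ 15.373)
(b - 184)*(-496 + J) = (784/51 - 184)*(-496 + 1570) = -8600/51*1074 = -3078800/17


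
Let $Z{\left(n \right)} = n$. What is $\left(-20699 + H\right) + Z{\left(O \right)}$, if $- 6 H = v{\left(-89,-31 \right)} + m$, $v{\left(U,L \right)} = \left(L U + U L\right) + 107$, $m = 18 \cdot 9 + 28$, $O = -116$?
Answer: $- \frac{130705}{6} \approx -21784.0$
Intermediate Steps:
$m = 190$ ($m = 162 + 28 = 190$)
$v{\left(U,L \right)} = 107 + 2 L U$ ($v{\left(U,L \right)} = \left(L U + L U\right) + 107 = 2 L U + 107 = 107 + 2 L U$)
$H = - \frac{5815}{6}$ ($H = - \frac{\left(107 + 2 \left(-31\right) \left(-89\right)\right) + 190}{6} = - \frac{\left(107 + 5518\right) + 190}{6} = - \frac{5625 + 190}{6} = \left(- \frac{1}{6}\right) 5815 = - \frac{5815}{6} \approx -969.17$)
$\left(-20699 + H\right) + Z{\left(O \right)} = \left(-20699 - \frac{5815}{6}\right) - 116 = - \frac{130009}{6} - 116 = - \frac{130705}{6}$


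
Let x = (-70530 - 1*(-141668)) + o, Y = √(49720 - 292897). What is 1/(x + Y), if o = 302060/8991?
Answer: 5753375227638/409496554253000461 - 80838081*I*√243177/409496554253000461 ≈ 1.405e-5 - 9.7348e-8*I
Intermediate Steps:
Y = I*√243177 (Y = √(-243177) = I*√243177 ≈ 493.13*I)
o = 302060/8991 (o = 302060*(1/8991) = 302060/8991 ≈ 33.596)
x = 639903818/8991 (x = (-70530 - 1*(-141668)) + 302060/8991 = (-70530 + 141668) + 302060/8991 = 71138 + 302060/8991 = 639903818/8991 ≈ 71172.)
1/(x + Y) = 1/(639903818/8991 + I*√243177)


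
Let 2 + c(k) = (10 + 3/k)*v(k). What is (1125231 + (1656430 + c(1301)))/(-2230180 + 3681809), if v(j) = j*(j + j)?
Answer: 36641485/1451629 ≈ 25.242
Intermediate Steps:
v(j) = 2*j² (v(j) = j*(2*j) = 2*j²)
c(k) = -2 + 2*k²*(10 + 3/k) (c(k) = -2 + (10 + 3/k)*(2*k²) = -2 + 2*k²*(10 + 3/k))
(1125231 + (1656430 + c(1301)))/(-2230180 + 3681809) = (1125231 + (1656430 + (-2 + 6*1301 + 20*1301²)))/(-2230180 + 3681809) = (1125231 + (1656430 + (-2 + 7806 + 20*1692601)))/1451629 = (1125231 + (1656430 + (-2 + 7806 + 33852020)))*(1/1451629) = (1125231 + (1656430 + 33859824))*(1/1451629) = (1125231 + 35516254)*(1/1451629) = 36641485*(1/1451629) = 36641485/1451629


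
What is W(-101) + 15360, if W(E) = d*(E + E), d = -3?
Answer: 15966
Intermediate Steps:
W(E) = -6*E (W(E) = -3*(E + E) = -6*E)
W(-101) + 15360 = -6*(-101) + 15360 = 606 + 15360 = 15966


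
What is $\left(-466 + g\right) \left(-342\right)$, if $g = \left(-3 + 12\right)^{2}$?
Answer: $131670$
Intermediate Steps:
$g = 81$ ($g = 9^{2} = 81$)
$\left(-466 + g\right) \left(-342\right) = \left(-466 + 81\right) \left(-342\right) = \left(-385\right) \left(-342\right) = 131670$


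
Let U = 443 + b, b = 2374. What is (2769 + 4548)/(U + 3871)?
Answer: 7317/6688 ≈ 1.0940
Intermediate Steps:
U = 2817 (U = 443 + 2374 = 2817)
(2769 + 4548)/(U + 3871) = (2769 + 4548)/(2817 + 3871) = 7317/6688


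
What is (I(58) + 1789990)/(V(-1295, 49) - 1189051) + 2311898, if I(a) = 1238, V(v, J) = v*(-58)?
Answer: 2575316178790/1113941 ≈ 2.3119e+6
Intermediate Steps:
V(v, J) = -58*v
(I(58) + 1789990)/(V(-1295, 49) - 1189051) + 2311898 = (1238 + 1789990)/(-58*(-1295) - 1189051) + 2311898 = 1791228/(75110 - 1189051) + 2311898 = 1791228/(-1113941) + 2311898 = 1791228*(-1/1113941) + 2311898 = -1791228/1113941 + 2311898 = 2575316178790/1113941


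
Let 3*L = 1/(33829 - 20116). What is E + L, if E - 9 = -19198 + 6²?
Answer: -787935266/41139 ≈ -19153.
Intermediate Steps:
L = 1/41139 (L = 1/(3*(33829 - 20116)) = (⅓)/13713 = (⅓)*(1/13713) = 1/41139 ≈ 2.4308e-5)
E = -19153 (E = 9 + (-19198 + 6²) = 9 + (-19198 + 36) = 9 - 19162 = -19153)
E + L = -19153 + 1/41139 = -787935266/41139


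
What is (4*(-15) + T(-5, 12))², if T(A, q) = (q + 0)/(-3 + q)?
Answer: 30976/9 ≈ 3441.8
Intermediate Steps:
T(A, q) = q/(-3 + q)
(4*(-15) + T(-5, 12))² = (4*(-15) + 12/(-3 + 12))² = (-60 + 12/9)² = (-60 + 12*(⅑))² = (-60 + 4/3)² = (-176/3)² = 30976/9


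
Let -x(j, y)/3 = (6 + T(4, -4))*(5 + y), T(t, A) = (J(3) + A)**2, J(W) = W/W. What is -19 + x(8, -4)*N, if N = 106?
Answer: -4789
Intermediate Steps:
J(W) = 1
T(t, A) = (1 + A)**2
x(j, y) = -225 - 45*y (x(j, y) = -3*(6 + (1 - 4)**2)*(5 + y) = -3*(6 + (-3)**2)*(5 + y) = -3*(6 + 9)*(5 + y) = -45*(5 + y) = -3*(75 + 15*y) = -225 - 45*y)
-19 + x(8, -4)*N = -19 + (-225 - 45*(-4))*106 = -19 + (-225 + 180)*106 = -19 - 45*106 = -19 - 4770 = -4789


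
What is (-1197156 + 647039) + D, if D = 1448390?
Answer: 898273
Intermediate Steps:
(-1197156 + 647039) + D = (-1197156 + 647039) + 1448390 = -550117 + 1448390 = 898273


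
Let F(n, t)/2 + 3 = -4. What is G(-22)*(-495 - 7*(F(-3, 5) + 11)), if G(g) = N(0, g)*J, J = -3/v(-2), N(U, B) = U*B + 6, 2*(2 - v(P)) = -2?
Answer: 2844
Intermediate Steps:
v(P) = 3 (v(P) = 2 - 1/2*(-2) = 2 + 1 = 3)
F(n, t) = -14 (F(n, t) = -6 + 2*(-4) = -6 - 8 = -14)
N(U, B) = 6 + B*U (N(U, B) = B*U + 6 = 6 + B*U)
J = -1 (J = -3/3 = -3*1/3 = -1)
G(g) = -6 (G(g) = (6 + g*0)*(-1) = (6 + 0)*(-1) = 6*(-1) = -6)
G(-22)*(-495 - 7*(F(-3, 5) + 11)) = -6*(-495 - 7*(-14 + 11)) = -6*(-495 - 7*(-3)) = -6*(-495 + 21) = -6*(-474) = 2844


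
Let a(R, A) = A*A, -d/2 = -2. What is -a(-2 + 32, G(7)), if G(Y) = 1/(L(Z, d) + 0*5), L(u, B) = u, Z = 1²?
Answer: -1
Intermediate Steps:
Z = 1
d = 4 (d = -2*(-2) = 4)
G(Y) = 1 (G(Y) = 1/(1 + 0*5) = 1/(1 + 0) = 1/1 = 1)
a(R, A) = A²
-a(-2 + 32, G(7)) = -1*1² = -1*1 = -1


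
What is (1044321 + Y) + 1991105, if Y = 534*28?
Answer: 3050378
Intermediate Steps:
Y = 14952
(1044321 + Y) + 1991105 = (1044321 + 14952) + 1991105 = 1059273 + 1991105 = 3050378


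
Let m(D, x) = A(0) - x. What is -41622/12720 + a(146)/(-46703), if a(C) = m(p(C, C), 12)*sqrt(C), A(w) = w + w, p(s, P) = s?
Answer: -6937/2120 + 12*sqrt(146)/46703 ≈ -3.2691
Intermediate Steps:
A(w) = 2*w
m(D, x) = -x (m(D, x) = 2*0 - x = 0 - x = -x)
a(C) = -12*sqrt(C) (a(C) = (-1*12)*sqrt(C) = -12*sqrt(C))
-41622/12720 + a(146)/(-46703) = -41622/12720 - 12*sqrt(146)/(-46703) = -41622*1/12720 - 12*sqrt(146)*(-1/46703) = -6937/2120 + 12*sqrt(146)/46703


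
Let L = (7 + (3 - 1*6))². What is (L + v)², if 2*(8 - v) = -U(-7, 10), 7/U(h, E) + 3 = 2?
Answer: 1681/4 ≈ 420.25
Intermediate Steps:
L = 16 (L = (7 + (3 - 6))² = (7 - 3)² = 4² = 16)
U(h, E) = -7 (U(h, E) = 7/(-3 + 2) = 7/(-1) = 7*(-1) = -7)
v = 9/2 (v = 8 - (-1)*(-7)/2 = 8 - ½*7 = 8 - 7/2 = 9/2 ≈ 4.5000)
(L + v)² = (16 + 9/2)² = (41/2)² = 1681/4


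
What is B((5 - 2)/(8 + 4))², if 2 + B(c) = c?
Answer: 49/16 ≈ 3.0625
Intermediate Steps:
B(c) = -2 + c
B((5 - 2)/(8 + 4))² = (-2 + (5 - 2)/(8 + 4))² = (-2 + 3/12)² = (-2 + 3*(1/12))² = (-2 + ¼)² = (-7/4)² = 49/16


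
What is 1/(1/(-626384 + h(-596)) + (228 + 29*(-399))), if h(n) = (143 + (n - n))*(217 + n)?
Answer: -680581/7719830284 ≈ -8.8160e-5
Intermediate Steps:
h(n) = 31031 + 143*n (h(n) = (143 + 0)*(217 + n) = 143*(217 + n) = 31031 + 143*n)
1/(1/(-626384 + h(-596)) + (228 + 29*(-399))) = 1/(1/(-626384 + (31031 + 143*(-596))) + (228 + 29*(-399))) = 1/(1/(-626384 + (31031 - 85228)) + (228 - 11571)) = 1/(1/(-626384 - 54197) - 11343) = 1/(1/(-680581) - 11343) = 1/(-1/680581 - 11343) = 1/(-7719830284/680581) = -680581/7719830284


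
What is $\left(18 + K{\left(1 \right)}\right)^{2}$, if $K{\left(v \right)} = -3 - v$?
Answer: $196$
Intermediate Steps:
$\left(18 + K{\left(1 \right)}\right)^{2} = \left(18 - 4\right)^{2} = 14^{2} = 196$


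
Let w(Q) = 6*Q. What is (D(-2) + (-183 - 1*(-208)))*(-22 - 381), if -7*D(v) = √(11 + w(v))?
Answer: -10075 + 403*I/7 ≈ -10075.0 + 57.571*I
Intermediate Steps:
D(v) = -√(11 + 6*v)/7
(D(-2) + (-183 - 1*(-208)))*(-22 - 381) = (-√(11 + 6*(-2))/7 + (-183 - 1*(-208)))*(-22 - 381) = (-√(11 - 12)/7 + (-183 + 208))*(-403) = (-I/7 + 25)*(-403) = (25 - I/7)*(-403) = -10075 + 403*I/7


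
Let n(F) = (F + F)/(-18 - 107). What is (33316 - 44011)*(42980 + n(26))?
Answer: -11491666272/25 ≈ -4.5967e+8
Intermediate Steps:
n(F) = -2*F/125 (n(F) = (2*F)/(-125) = (2*F)*(-1/125) = -2*F/125)
(33316 - 44011)*(42980 + n(26)) = (33316 - 44011)*(42980 - 2/125*26) = -10695*(42980 - 52/125) = -10695*5372448/125 = -11491666272/25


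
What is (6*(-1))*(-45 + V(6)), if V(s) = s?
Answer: 234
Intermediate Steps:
(6*(-1))*(-45 + V(6)) = (6*(-1))*(-45 + 6) = -6*(-39) = 234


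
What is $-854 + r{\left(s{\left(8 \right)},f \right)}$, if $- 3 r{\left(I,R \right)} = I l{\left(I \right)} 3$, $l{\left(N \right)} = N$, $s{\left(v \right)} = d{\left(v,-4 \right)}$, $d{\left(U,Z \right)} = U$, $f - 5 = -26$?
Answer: $-918$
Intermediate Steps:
$f = -21$ ($f = 5 - 26 = -21$)
$s{\left(v \right)} = v$
$r{\left(I,R \right)} = - I^{2}$ ($r{\left(I,R \right)} = - \frac{I I 3}{3} = - \frac{I^{2} \cdot 3}{3} = - \frac{3 I^{2}}{3} = - I^{2}$)
$-854 + r{\left(s{\left(8 \right)},f \right)} = -854 - 8^{2} = -854 - 64 = -918$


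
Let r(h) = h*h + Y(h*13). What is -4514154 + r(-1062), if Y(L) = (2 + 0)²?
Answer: -3386306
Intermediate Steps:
Y(L) = 4 (Y(L) = 2² = 4)
r(h) = 4 + h² (r(h) = h*h + 4 = h² + 4 = 4 + h²)
-4514154 + r(-1062) = -4514154 + (4 + (-1062)²) = -4514154 + (4 + 1127844) = -4514154 + 1127848 = -3386306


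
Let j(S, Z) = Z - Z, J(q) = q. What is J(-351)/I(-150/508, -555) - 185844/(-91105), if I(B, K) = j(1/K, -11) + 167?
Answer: -941907/15214535 ≈ -0.061908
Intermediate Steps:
j(S, Z) = 0
I(B, K) = 167 (I(B, K) = 0 + 167 = 167)
J(-351)/I(-150/508, -555) - 185844/(-91105) = -351/167 - 185844/(-91105) = -351*1/167 - 185844*(-1/91105) = -351/167 + 185844/91105 = -941907/15214535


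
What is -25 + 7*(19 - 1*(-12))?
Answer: 192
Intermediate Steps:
-25 + 7*(19 - 1*(-12)) = -25 + 7*(19 + 12) = -25 + 7*31 = -25 + 217 = 192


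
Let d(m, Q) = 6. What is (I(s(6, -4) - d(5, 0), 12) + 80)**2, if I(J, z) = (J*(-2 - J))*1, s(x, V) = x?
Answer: 6400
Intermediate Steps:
I(J, z) = J*(-2 - J)
(I(s(6, -4) - d(5, 0), 12) + 80)**2 = (-(6 - 1*6)*(2 + (6 - 1*6)) + 80)**2 = (-(6 - 6)*(2 + (6 - 6)) + 80)**2 = (-1*0*(2 + 0) + 80)**2 = (-1*0*2 + 80)**2 = (0 + 80)**2 = 80**2 = 6400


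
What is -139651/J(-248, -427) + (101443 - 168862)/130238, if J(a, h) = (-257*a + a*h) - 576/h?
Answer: -6324804636943/4716793179360 ≈ -1.3409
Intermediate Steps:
J(a, h) = -576/h - 257*a + a*h
-139651/J(-248, -427) + (101443 - 168862)/130238 = -139651*(-427/(-576 - 248*(-427)*(-257 - 427))) + (101443 - 168862)/130238 = -139651*(-427/(-576 - 248*(-427)*(-684))) - 67419*1/130238 = -139651*(-427/(-576 - 72432864)) - 67419/130238 = -139651/((-1/427*(-72433440))) - 67419/130238 = -139651/72433440/427 - 67419/130238 = -139651*427/72433440 - 67419/130238 = -59630977/72433440 - 67419/130238 = -6324804636943/4716793179360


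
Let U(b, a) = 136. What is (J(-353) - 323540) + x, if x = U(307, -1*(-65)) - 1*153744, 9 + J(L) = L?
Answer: -477510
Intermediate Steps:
J(L) = -9 + L
x = -153608 (x = 136 - 1*153744 = 136 - 153744 = -153608)
(J(-353) - 323540) + x = ((-9 - 353) - 323540) - 153608 = (-362 - 323540) - 153608 = -323902 - 153608 = -477510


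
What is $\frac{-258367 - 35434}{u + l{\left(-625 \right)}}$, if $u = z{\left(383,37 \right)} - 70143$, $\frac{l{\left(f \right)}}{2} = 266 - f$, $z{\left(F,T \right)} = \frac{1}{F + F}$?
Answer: $\frac{225051566}{52364525} \approx 4.2978$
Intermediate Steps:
$z{\left(F,T \right)} = \frac{1}{2 F}$
$l{\left(f \right)} = 532 - 2 f$ ($l{\left(f \right)} = 2 \left(266 - f\right) = 532 - 2 f$)
$u = - \frac{53729537}{766}$ ($u = \frac{1}{2 \cdot 383} - 70143 = \frac{1}{2} \cdot \frac{1}{383} - 70143 = \frac{1}{766} - 70143 = - \frac{53729537}{766} \approx -70143.0$)
$\frac{-258367 - 35434}{u + l{\left(-625 \right)}} = \frac{-258367 - 35434}{- \frac{53729537}{766} + \left(532 - -1250\right)} = - \frac{293801}{- \frac{53729537}{766} + \left(532 + 1250\right)} = - \frac{293801}{- \frac{53729537}{766} + 1782} = - \frac{293801}{- \frac{52364525}{766}} = \left(-293801\right) \left(- \frac{766}{52364525}\right) = \frac{225051566}{52364525}$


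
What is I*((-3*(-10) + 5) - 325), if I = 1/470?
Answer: -29/47 ≈ -0.61702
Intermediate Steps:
I = 1/470 ≈ 0.0021277
I*((-3*(-10) + 5) - 325) = ((-3*(-10) + 5) - 325)/470 = ((30 + 5) - 325)/470 = (35 - 325)/470 = (1/470)*(-290) = -29/47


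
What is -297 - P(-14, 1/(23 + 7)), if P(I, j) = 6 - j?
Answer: -9089/30 ≈ -302.97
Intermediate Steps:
-297 - P(-14, 1/(23 + 7)) = -297 - (6 - 1/(23 + 7)) = -297 - (6 - 1/30) = -297 - 1*179/30 = -297 - 179/30 = -9089/30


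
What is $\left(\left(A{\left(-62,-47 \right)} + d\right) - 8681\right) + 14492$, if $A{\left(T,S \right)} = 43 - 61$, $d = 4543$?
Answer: $10336$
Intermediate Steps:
$A{\left(T,S \right)} = -18$
$\left(\left(A{\left(-62,-47 \right)} + d\right) - 8681\right) + 14492 = \left(\left(-18 + 4543\right) - 8681\right) + 14492 = \left(4525 - 8681\right) + 14492 = -4156 + 14492 = 10336$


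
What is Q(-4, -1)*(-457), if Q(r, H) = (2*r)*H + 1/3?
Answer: -11425/3 ≈ -3808.3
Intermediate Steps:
Q(r, H) = 1/3 + 2*H*r (Q(r, H) = 2*H*r + 1/3 = 1/3 + 2*H*r)
Q(-4, -1)*(-457) = (1/3 + 2*(-1)*(-4))*(-457) = (1/3 + 8)*(-457) = (25/3)*(-457) = -11425/3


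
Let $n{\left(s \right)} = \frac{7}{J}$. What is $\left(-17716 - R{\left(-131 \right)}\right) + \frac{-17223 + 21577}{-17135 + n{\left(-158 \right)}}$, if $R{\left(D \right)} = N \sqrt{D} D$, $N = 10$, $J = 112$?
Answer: $- \frac{4857070508}{274159} + 1310 i \sqrt{131} \approx -17716.0 + 14994.0 i$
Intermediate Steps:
$R{\left(D \right)} = 10 D^{\frac{3}{2}}$ ($R{\left(D \right)} = 10 \sqrt{D} D = 10 D^{\frac{3}{2}}$)
$n{\left(s \right)} = \frac{1}{16}$ ($n{\left(s \right)} = \frac{7}{112} = 7 \cdot \frac{1}{112} = \frac{1}{16}$)
$\left(-17716 - R{\left(-131 \right)}\right) + \frac{-17223 + 21577}{-17135 + n{\left(-158 \right)}} = \left(-17716 - 10 \left(-131\right)^{\frac{3}{2}}\right) + \frac{-17223 + 21577}{-17135 + \frac{1}{16}} = \left(-17716 - 10 \left(- 131 i \sqrt{131}\right)\right) + \frac{4354}{- \frac{274159}{16}} = \left(-17716 - - 1310 i \sqrt{131}\right) + 4354 \left(- \frac{16}{274159}\right) = \left(-17716 + 1310 i \sqrt{131}\right) - \frac{69664}{274159} = - \frac{4857070508}{274159} + 1310 i \sqrt{131}$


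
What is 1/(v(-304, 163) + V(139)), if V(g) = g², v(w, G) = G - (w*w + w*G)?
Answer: -1/23380 ≈ -4.2772e-5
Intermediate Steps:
v(w, G) = G - w² - G*w (v(w, G) = G - (w² + G*w) = G + (-w² - G*w) = G - w² - G*w)
1/(v(-304, 163) + V(139)) = 1/((163 - 1*(-304)² - 1*163*(-304)) + 139²) = 1/((163 - 1*92416 + 49552) + 19321) = 1/((163 - 92416 + 49552) + 19321) = 1/(-42701 + 19321) = 1/(-23380) = -1/23380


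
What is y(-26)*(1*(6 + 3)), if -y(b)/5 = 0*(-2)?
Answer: 0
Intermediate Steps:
y(b) = 0 (y(b) = -0*(-2) = -5*0 = 0)
y(-26)*(1*(6 + 3)) = 0*(1*(6 + 3)) = 0*(1*9) = 0*9 = 0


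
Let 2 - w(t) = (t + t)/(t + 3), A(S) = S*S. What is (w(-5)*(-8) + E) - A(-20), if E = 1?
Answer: -375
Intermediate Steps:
A(S) = S²
w(t) = 2 - 2*t/(3 + t) (w(t) = 2 - (t + t)/(t + 3) = 2 - 2*t/(3 + t))
(w(-5)*(-8) + E) - A(-20) = ((6/(3 - 5))*(-8) + 1) - 1*(-20)² = ((6/(-2))*(-8) + 1) - 1*400 = ((6*(-½))*(-8) + 1) - 400 = (-3*(-8) + 1) - 400 = (24 + 1) - 400 = 25 - 400 = -375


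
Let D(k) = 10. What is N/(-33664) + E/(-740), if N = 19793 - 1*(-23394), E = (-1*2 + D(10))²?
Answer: -8528219/6227840 ≈ -1.3694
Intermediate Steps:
E = 64 (E = (-1*2 + 10)² = (-2 + 10)² = 8² = 64)
N = 43187 (N = 19793 + 23394 = 43187)
N/(-33664) + E/(-740) = 43187/(-33664) + 64/(-740) = 43187*(-1/33664) + 64*(-1/740) = -43187/33664 - 16/185 = -8528219/6227840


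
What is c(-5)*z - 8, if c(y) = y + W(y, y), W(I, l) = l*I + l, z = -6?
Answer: -98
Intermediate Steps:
W(I, l) = l + I*l (W(I, l) = I*l + l = l + I*l)
c(y) = y + y*(1 + y)
c(-5)*z - 8 = -5*(2 - 5)*(-6) - 8 = -5*(-3)*(-6) - 8 = 15*(-6) - 8 = -90 - 8 = -98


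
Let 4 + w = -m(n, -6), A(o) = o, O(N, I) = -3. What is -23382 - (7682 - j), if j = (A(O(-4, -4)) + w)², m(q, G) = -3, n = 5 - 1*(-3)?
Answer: -31048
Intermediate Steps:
n = 8 (n = 5 + 3 = 8)
w = -1 (w = -4 - 1*(-3) = -4 + 3 = -1)
j = 16 (j = (-3 - 1)² = (-4)² = 16)
-23382 - (7682 - j) = -23382 - (7682 - 1*16) = -23382 - (7682 - 16) = -23382 - 1*7666 = -23382 - 7666 = -31048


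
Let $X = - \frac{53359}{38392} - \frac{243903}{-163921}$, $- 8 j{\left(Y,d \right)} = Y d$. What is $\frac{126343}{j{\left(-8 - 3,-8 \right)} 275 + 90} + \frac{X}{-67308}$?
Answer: $- \frac{53517179571618742703}{1243226112451467360} \approx -43.047$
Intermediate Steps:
$j{\left(Y,d \right)} = - \frac{Y d}{8}$
$X = \frac{617263337}{6293255032}$ ($X = \left(-53359\right) \frac{1}{38392} - - \frac{243903}{163921} = - \frac{53359}{38392} + \frac{243903}{163921} = \frac{617263337}{6293255032} \approx 0.098083$)
$\frac{126343}{j{\left(-8 - 3,-8 \right)} 275 + 90} + \frac{X}{-67308} = \frac{126343}{\left(- \frac{1}{8}\right) \left(-8 - 3\right) \left(-8\right) 275 + 90} + \frac{617263337}{6293255032 \left(-67308\right)} = \frac{126343}{\left(- \frac{1}{8}\right) \left(-8 - 3\right) \left(-8\right) 275 + 90} + \frac{617263337}{6293255032} \left(- \frac{1}{67308}\right) = \frac{126343}{\left(- \frac{1}{8}\right) \left(-11\right) \left(-8\right) 275 + 90} - \frac{617263337}{423586409693856} = \frac{126343}{\left(-11\right) 275 + 90} - \frac{617263337}{423586409693856} = \frac{126343}{-3025 + 90} - \frac{617263337}{423586409693856} = \frac{126343}{-2935} - \frac{617263337}{423586409693856} = 126343 \left(- \frac{1}{2935}\right) - \frac{617263337}{423586409693856} = - \frac{126343}{2935} - \frac{617263337}{423586409693856} = - \frac{53517179571618742703}{1243226112451467360}$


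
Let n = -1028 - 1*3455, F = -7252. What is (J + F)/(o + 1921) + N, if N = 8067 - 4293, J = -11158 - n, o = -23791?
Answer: 82551307/21870 ≈ 3774.6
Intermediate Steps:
n = -4483 (n = -1028 - 3455 = -4483)
J = -6675 (J = -11158 - 1*(-4483) = -11158 + 4483 = -6675)
N = 3774
(J + F)/(o + 1921) + N = (-6675 - 7252)/(-23791 + 1921) + 3774 = -13927/(-21870) + 3774 = -13927*(-1/21870) + 3774 = 13927/21870 + 3774 = 82551307/21870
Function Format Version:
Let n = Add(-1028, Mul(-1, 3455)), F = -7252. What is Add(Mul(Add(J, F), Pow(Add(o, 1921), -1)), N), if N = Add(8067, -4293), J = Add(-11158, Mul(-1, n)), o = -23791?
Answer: Rational(82551307, 21870) ≈ 3774.6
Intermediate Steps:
n = -4483 (n = Add(-1028, -3455) = -4483)
J = -6675 (J = Add(-11158, Mul(-1, -4483)) = Add(-11158, 4483) = -6675)
N = 3774
Add(Mul(Add(J, F), Pow(Add(o, 1921), -1)), N) = Add(Mul(Add(-6675, -7252), Pow(Add(-23791, 1921), -1)), 3774) = Add(Mul(-13927, Pow(-21870, -1)), 3774) = Add(Mul(-13927, Rational(-1, 21870)), 3774) = Add(Rational(13927, 21870), 3774) = Rational(82551307, 21870)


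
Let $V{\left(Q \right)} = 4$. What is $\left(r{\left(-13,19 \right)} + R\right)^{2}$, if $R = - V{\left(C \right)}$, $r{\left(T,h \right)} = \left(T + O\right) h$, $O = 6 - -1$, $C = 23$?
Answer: $13924$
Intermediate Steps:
$O = 7$ ($O = 6 + 1 = 7$)
$r{\left(T,h \right)} = h \left(7 + T\right)$ ($r{\left(T,h \right)} = \left(T + 7\right) h = \left(7 + T\right) h = h \left(7 + T\right)$)
$R = -4$ ($R = \left(-1\right) 4 = -4$)
$\left(r{\left(-13,19 \right)} + R\right)^{2} = \left(19 \left(7 - 13\right) - 4\right)^{2} = \left(19 \left(-6\right) - 4\right)^{2} = \left(-114 - 4\right)^{2} = \left(-118\right)^{2} = 13924$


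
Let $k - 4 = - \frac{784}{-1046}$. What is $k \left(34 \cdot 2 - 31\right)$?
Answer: $\frac{91908}{523} \approx 175.73$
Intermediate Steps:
$k = \frac{2484}{523}$ ($k = 4 - \frac{784}{-1046} = 4 - - \frac{392}{523} = 4 + \frac{392}{523} = \frac{2484}{523} \approx 4.7495$)
$k \left(34 \cdot 2 - 31\right) = \frac{2484 \left(34 \cdot 2 - 31\right)}{523} = \frac{2484 \left(68 - 31\right)}{523} = \frac{2484}{523} \cdot 37 = \frac{91908}{523}$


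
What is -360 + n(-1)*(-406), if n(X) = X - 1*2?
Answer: 858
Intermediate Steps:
n(X) = -2 + X (n(X) = X - 2 = -2 + X)
-360 + n(-1)*(-406) = -360 + (-2 - 1)*(-406) = -360 - 3*(-406) = -360 + 1218 = 858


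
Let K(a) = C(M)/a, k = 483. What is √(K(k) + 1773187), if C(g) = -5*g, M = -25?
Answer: √413665082418/483 ≈ 1331.6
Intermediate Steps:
K(a) = 125/a (K(a) = (-5*(-25))/a = 125/a)
√(K(k) + 1773187) = √(125/483 + 1773187) = √(856449446/483) = √413665082418/483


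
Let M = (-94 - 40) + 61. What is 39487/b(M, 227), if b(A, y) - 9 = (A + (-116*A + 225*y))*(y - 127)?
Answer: 39487/5947009 ≈ 0.0066398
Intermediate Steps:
M = -73 (M = -134 + 61 = -73)
b(A, y) = 9 + (-127 + y)*(-115*A + 225*y) (b(A, y) = 9 + (A + (-116*A + 225*y))*(y - 127) = 9 + (-115*A + 225*y)*(-127 + y) = 9 + (-127 + y)*(-115*A + 225*y))
39487/b(M, 227) = 39487/(9 - 28575*227 + 225*227² + 14605*(-73) - 115*(-73)*227) = 39487/(9 - 6486525 + 225*51529 - 1066165 + 1905665) = 39487/(9 - 6486525 + 11594025 - 1066165 + 1905665) = 39487/5947009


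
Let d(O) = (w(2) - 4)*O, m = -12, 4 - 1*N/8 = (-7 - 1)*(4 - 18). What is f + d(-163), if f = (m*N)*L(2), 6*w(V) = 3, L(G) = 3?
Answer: 63349/2 ≈ 31675.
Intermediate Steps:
N = -864 (N = 32 - 8*(-7 - 1)*(4 - 18) = 32 - (-64)*(-14) = 32 - 8*112 = 32 - 896 = -864)
w(V) = 1/2 (w(V) = (1/6)*3 = 1/2)
d(O) = -7*O/2 (d(O) = (1/2 - 4)*O = -7*O/2)
f = 31104 (f = -12*(-864)*3 = 10368*3 = 31104)
f + d(-163) = 31104 - 7/2*(-163) = 31104 + 1141/2 = 63349/2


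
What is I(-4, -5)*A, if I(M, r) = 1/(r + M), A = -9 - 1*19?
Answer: 28/9 ≈ 3.1111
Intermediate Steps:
A = -28 (A = -9 - 19 = -28)
I(M, r) = 1/(M + r)
I(-4, -5)*A = -28/(-4 - 5) = -28/(-9) = -1/9*(-28) = 28/9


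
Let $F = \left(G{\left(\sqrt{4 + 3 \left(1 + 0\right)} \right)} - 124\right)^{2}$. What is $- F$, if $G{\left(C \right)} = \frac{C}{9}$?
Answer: $- \frac{1245463}{81} + \frac{248 \sqrt{7}}{9} \approx -15303.0$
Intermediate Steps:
$G{\left(C \right)} = \frac{C}{9}$ ($G{\left(C \right)} = C \frac{1}{9} = \frac{C}{9}$)
$F = \left(-124 + \frac{\sqrt{7}}{9}\right)^{2}$ ($F = \left(\frac{\sqrt{4 + 3 \left(1 + 0\right)}}{9} - 124\right)^{2} = \left(\frac{\sqrt{4 + 3 \cdot 1}}{9} - 124\right)^{2} = \left(\frac{\sqrt{4 + 3}}{9} - 124\right)^{2} = \left(\frac{\sqrt{7}}{9} - 124\right)^{2} = \left(-124 + \frac{\sqrt{7}}{9}\right)^{2} \approx 15303.0$)
$- F = - \frac{\left(1116 - \sqrt{7}\right)^{2}}{81}$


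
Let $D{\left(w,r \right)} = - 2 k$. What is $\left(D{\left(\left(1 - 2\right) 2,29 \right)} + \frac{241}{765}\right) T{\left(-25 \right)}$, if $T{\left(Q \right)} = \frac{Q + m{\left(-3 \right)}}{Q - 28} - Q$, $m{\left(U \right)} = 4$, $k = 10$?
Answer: $- \frac{20269414}{40545} \approx -499.92$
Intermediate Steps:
$D{\left(w,r \right)} = -20$ ($D{\left(w,r \right)} = \left(-2\right) 10 = -20$)
$T{\left(Q \right)} = - Q + \frac{4 + Q}{-28 + Q}$ ($T{\left(Q \right)} = \frac{Q + 4}{Q - 28} - Q = \frac{4 + Q}{-28 + Q} - Q = - Q + \frac{4 + Q}{-28 + Q}$)
$\left(D{\left(\left(1 - 2\right) 2,29 \right)} + \frac{241}{765}\right) T{\left(-25 \right)} = \left(-20 + \frac{241}{765}\right) \frac{4 - \left(-25\right)^{2} + 29 \left(-25\right)}{-28 - 25} = \left(-20 + 241 \cdot \frac{1}{765}\right) \frac{4 - 625 - 725}{-53} = \left(-20 + \frac{241}{765}\right) \left(- \frac{4 - 625 - 725}{53}\right) = - \frac{15059 \left(\left(- \frac{1}{53}\right) \left(-1346\right)\right)}{765} = \left(- \frac{15059}{765}\right) \frac{1346}{53} = - \frac{20269414}{40545}$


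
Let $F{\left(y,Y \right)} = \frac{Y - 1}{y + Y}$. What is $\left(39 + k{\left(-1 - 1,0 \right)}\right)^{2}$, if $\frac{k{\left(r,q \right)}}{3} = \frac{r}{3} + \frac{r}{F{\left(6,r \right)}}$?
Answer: $2025$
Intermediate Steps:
$F{\left(y,Y \right)} = \frac{-1 + Y}{Y + y}$
$k{\left(r,q \right)} = r + \frac{3 r \left(6 + r\right)}{-1 + r}$ ($k{\left(r,q \right)} = 3 \left(\frac{r}{3} + \frac{r}{\frac{1}{r + 6} \left(-1 + r\right)}\right) = 3 \left(r \frac{1}{3} + \frac{r}{\frac{1}{6 + r} \left(-1 + r\right)}\right) = 3 \left(\frac{r}{3} + r \frac{6 + r}{-1 + r}\right) = 3 \left(\frac{r}{3} + \frac{r \left(6 + r\right)}{-1 + r}\right) = r + \frac{3 r \left(6 + r\right)}{-1 + r}$)
$\left(39 + k{\left(-1 - 1,0 \right)}\right)^{2} = \left(39 + \frac{\left(-1 - 1\right) \left(17 + 4 \left(-1 - 1\right)\right)}{-1 - 2}\right)^{2} = \left(39 - \frac{2 \left(17 + 4 \left(-2\right)\right)}{-1 - 2}\right)^{2} = \left(39 - \frac{2 \left(17 - 8\right)}{-3}\right)^{2} = \left(39 - \left(- \frac{2}{3}\right) 9\right)^{2} = \left(39 + 6\right)^{2} = 45^{2} = 2025$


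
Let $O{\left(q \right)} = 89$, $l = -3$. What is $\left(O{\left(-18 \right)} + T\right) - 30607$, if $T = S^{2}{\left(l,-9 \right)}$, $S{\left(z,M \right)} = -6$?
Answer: $-30482$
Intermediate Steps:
$T = 36$ ($T = \left(-6\right)^{2} = 36$)
$\left(O{\left(-18 \right)} + T\right) - 30607 = \left(89 + 36\right) - 30607 = 125 - 30607 = -30482$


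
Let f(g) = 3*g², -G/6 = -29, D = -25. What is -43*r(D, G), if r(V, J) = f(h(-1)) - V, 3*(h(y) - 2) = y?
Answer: -4300/3 ≈ -1433.3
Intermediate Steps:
h(y) = 2 + y/3
G = 174 (G = -6*(-29) = 174)
r(V, J) = 25/3 - V (r(V, J) = 3*(2 + (⅓)*(-1))² - V = 3*(2 - ⅓)² - V = 3*(5/3)² - V = 3*(25/9) - V = 25/3 - V)
-43*r(D, G) = -43*(25/3 - 1*(-25)) = -43*(25/3 + 25) = -43*100/3 = -4300/3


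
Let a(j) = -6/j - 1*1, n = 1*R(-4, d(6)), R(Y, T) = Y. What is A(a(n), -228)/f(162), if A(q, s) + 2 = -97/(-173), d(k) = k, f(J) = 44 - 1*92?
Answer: 83/2768 ≈ 0.029986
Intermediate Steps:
f(J) = -48 (f(J) = 44 - 92 = -48)
n = -4 (n = 1*(-4) = -4)
a(j) = -1 - 6/j (a(j) = -6/j - 1 = -1 - 6/j)
A(q, s) = -249/173 (A(q, s) = -2 - 97/(-173) = -2 - 97*(-1/173) = -2 + 97/173 = -249/173)
A(a(n), -228)/f(162) = -249/173/(-48) = -249/173*(-1/48) = 83/2768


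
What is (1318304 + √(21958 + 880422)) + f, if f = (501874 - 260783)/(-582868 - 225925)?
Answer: 1066234805981/808793 + 2*√225595 ≈ 1.3193e+6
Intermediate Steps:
f = -241091/808793 (f = 241091/(-808793) = 241091*(-1/808793) = -241091/808793 ≈ -0.29809)
(1318304 + √(21958 + 880422)) + f = (1318304 + √(21958 + 880422)) - 241091/808793 = (1318304 + √902380) - 241091/808793 = (1318304 + 2*√225595) - 241091/808793 = 1066234805981/808793 + 2*√225595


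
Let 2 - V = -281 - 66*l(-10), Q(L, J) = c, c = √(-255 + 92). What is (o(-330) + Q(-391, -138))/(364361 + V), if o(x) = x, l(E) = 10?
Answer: -55/60884 + I*√163/365304 ≈ -0.00090336 + 3.4949e-5*I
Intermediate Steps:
c = I*√163 (c = √(-163) = I*√163 ≈ 12.767*I)
Q(L, J) = I*√163
V = 943 (V = 2 - (-281 - 66*10) = 2 - (-281 - 660) = 2 - 1*(-941) = 2 + 941 = 943)
(o(-330) + Q(-391, -138))/(364361 + V) = (-330 + I*√163)/(364361 + 943) = (-330 + I*√163)/365304 = (-330 + I*√163)*(1/365304) = -55/60884 + I*√163/365304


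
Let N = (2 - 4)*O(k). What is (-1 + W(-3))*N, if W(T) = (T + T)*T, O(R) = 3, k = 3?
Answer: -102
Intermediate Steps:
W(T) = 2*T**2 (W(T) = (2*T)*T = 2*T**2)
N = -6 (N = (2 - 4)*3 = -2*3 = -6)
(-1 + W(-3))*N = (-1 + 2*(-3)**2)*(-6) = (-1 + 2*9)*(-6) = (-1 + 18)*(-6) = 17*(-6) = -102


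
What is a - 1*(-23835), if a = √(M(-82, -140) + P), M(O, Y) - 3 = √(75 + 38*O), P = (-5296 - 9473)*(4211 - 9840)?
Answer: 23835 + √(83134704 + I*√3041) ≈ 32953.0 + 0.00302*I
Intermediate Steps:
P = 83134701 (P = -14769*(-5629) = 83134701)
M(O, Y) = 3 + √(75 + 38*O)
a = √(83134704 + I*√3041) (a = √((3 + √(75 + 38*(-82))) + 83134701) = √((3 + √(75 - 3116)) + 83134701) = √((3 + √(-3041)) + 83134701) = √((3 + I*√3041) + 83134701) = √(83134704 + I*√3041) ≈ 9117.8 + 0.e-3*I)
a - 1*(-23835) = √(83134704 + I*√3041) - 1*(-23835) = √(83134704 + I*√3041) + 23835 = 23835 + √(83134704 + I*√3041)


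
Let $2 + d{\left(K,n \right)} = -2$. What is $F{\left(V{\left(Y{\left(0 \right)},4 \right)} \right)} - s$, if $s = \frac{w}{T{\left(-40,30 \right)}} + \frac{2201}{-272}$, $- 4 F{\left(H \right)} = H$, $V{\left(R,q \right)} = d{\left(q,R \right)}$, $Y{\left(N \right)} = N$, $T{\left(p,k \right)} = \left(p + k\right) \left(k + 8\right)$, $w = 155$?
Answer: $\frac{49095}{5168} \approx 9.4998$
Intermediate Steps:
$T{\left(p,k \right)} = \left(8 + k\right) \left(k + p\right)$ ($T{\left(p,k \right)} = \left(k + p\right) \left(8 + k\right) = \left(8 + k\right) \left(k + p\right)$)
$d{\left(K,n \right)} = -4$ ($d{\left(K,n \right)} = -2 - 2 = -4$)
$V{\left(R,q \right)} = -4$
$F{\left(H \right)} = - \frac{H}{4}$
$s = - \frac{43927}{5168}$ ($s = \frac{155}{30^{2} + 8 \cdot 30 + 8 \left(-40\right) + 30 \left(-40\right)} + \frac{2201}{-272} = \frac{155}{900 + 240 - 320 - 1200} + 2201 \left(- \frac{1}{272}\right) = \frac{155}{-380} - \frac{2201}{272} = 155 \left(- \frac{1}{380}\right) - \frac{2201}{272} = - \frac{31}{76} - \frac{2201}{272} = - \frac{43927}{5168} \approx -8.4998$)
$F{\left(V{\left(Y{\left(0 \right)},4 \right)} \right)} - s = \left(- \frac{1}{4}\right) \left(-4\right) - - \frac{43927}{5168} = 1 + \frac{43927}{5168} = \frac{49095}{5168}$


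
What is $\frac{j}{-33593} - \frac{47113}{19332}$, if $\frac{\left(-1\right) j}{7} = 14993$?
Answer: $\frac{63749389}{92774268} \approx 0.68715$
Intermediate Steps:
$j = -104951$ ($j = \left(-7\right) 14993 = -104951$)
$\frac{j}{-33593} - \frac{47113}{19332} = - \frac{104951}{-33593} - \frac{47113}{19332} = \left(-104951\right) \left(- \frac{1}{33593}\right) - \frac{47113}{19332} = \frac{14993}{4799} - \frac{47113}{19332} = \frac{63749389}{92774268}$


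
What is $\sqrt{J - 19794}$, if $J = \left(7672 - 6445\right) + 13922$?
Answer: $i \sqrt{4645} \approx 68.154 i$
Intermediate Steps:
$J = 15149$ ($J = 1227 + 13922 = 15149$)
$\sqrt{J - 19794} = \sqrt{15149 - 19794} = \sqrt{-4645} = i \sqrt{4645}$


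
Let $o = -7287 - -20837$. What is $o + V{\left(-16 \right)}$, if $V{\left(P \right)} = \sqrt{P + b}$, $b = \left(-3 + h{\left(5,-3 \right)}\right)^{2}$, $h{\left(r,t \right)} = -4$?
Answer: $13550 + \sqrt{33} \approx 13556.0$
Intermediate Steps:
$o = 13550$ ($o = -7287 + 20837 = 13550$)
$b = 49$ ($b = \left(-3 - 4\right)^{2} = \left(-7\right)^{2} = 49$)
$V{\left(P \right)} = \sqrt{49 + P}$ ($V{\left(P \right)} = \sqrt{P + 49} = \sqrt{49 + P}$)
$o + V{\left(-16 \right)} = 13550 + \sqrt{49 - 16} = 13550 + \sqrt{33}$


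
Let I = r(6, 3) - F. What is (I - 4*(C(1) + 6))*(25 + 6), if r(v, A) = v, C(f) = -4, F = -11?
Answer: 279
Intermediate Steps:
I = 17 (I = 6 - 1*(-11) = 6 + 11 = 17)
(I - 4*(C(1) + 6))*(25 + 6) = (17 - 4*(-4 + 6))*(25 + 6) = (17 - 4*2)*31 = (17 - 8)*31 = 9*31 = 279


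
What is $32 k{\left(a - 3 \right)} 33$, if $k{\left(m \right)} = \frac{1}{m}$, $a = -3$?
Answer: $-176$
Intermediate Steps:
$32 k{\left(a - 3 \right)} 33 = \frac{32}{-3 - 3} \cdot 33 = \frac{32}{-6} \cdot 33 = 32 \left(- \frac{1}{6}\right) 33 = \left(- \frac{16}{3}\right) 33 = -176$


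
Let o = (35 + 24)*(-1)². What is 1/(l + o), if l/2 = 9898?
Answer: 1/19855 ≈ 5.0365e-5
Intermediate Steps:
l = 19796 (l = 2*9898 = 19796)
o = 59 (o = 59*1 = 59)
1/(l + o) = 1/(19796 + 59) = 1/19855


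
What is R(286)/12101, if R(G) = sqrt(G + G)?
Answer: 2*sqrt(143)/12101 ≈ 0.0019764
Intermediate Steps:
R(G) = sqrt(2)*sqrt(G) (R(G) = sqrt(2*G) = sqrt(2)*sqrt(G))
R(286)/12101 = (sqrt(2)*sqrt(286))/12101 = (2*sqrt(143))*(1/12101) = 2*sqrt(143)/12101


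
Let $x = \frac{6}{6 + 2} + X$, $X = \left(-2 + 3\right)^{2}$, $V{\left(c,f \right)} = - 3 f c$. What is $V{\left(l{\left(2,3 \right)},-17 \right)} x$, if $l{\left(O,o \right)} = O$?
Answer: $\frac{357}{2} \approx 178.5$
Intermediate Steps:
$V{\left(c,f \right)} = - 3 c f$
$X = 1$ ($X = 1^{2} = 1$)
$x = \frac{7}{4}$ ($x = \frac{6}{6 + 2} + 1 = \frac{6}{8} + 1 = 6 \cdot \frac{1}{8} + 1 = \frac{3}{4} + 1 = \frac{7}{4} \approx 1.75$)
$V{\left(l{\left(2,3 \right)},-17 \right)} x = \left(-3\right) 2 \left(-17\right) \frac{7}{4} = 102 \cdot \frac{7}{4} = \frac{357}{2}$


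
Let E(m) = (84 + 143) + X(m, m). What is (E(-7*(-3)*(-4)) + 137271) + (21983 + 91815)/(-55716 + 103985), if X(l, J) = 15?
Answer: 6637728795/48269 ≈ 1.3752e+5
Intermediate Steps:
E(m) = 242 (E(m) = (84 + 143) + 15 = 227 + 15 = 242)
(E(-7*(-3)*(-4)) + 137271) + (21983 + 91815)/(-55716 + 103985) = (242 + 137271) + (21983 + 91815)/(-55716 + 103985) = 137513 + 113798/48269 = 6637728795/48269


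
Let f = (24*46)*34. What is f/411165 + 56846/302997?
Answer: 3860708998/13842417945 ≈ 0.27890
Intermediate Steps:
f = 37536 (f = 1104*34 = 37536)
f/411165 + 56846/302997 = 37536/411165 + 56846/302997 = 37536*(1/411165) + 56846*(1/302997) = 12512/137055 + 56846/302997 = 3860708998/13842417945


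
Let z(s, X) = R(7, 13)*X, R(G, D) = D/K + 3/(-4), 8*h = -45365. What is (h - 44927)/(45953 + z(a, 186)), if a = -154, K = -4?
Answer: -404781/361672 ≈ -1.1192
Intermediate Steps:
h = -45365/8 (h = (1/8)*(-45365) = -45365/8 ≈ -5670.6)
R(G, D) = -3/4 - D/4 (R(G, D) = D/(-4) + 3/(-4) = D*(-1/4) + 3*(-1/4) = -D/4 - 3/4 = -3/4 - D/4)
z(s, X) = -4*X (z(s, X) = (-3/4 - 1/4*13)*X = (-3/4 - 13/4)*X = -4*X)
(h - 44927)/(45953 + z(a, 186)) = (-45365/8 - 44927)/(45953 - 4*186) = -404781/(8*(45953 - 744)) = -404781/8/45209 = -404781/8*1/45209 = -404781/361672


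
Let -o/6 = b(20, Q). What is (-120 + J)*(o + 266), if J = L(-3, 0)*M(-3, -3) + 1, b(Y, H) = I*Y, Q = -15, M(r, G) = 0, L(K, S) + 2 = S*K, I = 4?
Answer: 25466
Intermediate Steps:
L(K, S) = -2 + K*S (L(K, S) = -2 + S*K = -2 + K*S)
b(Y, H) = 4*Y
o = -480 (o = -24*20 = -6*80 = -480)
J = 1 (J = (-2 - 3*0)*0 + 1 = (-2 + 0)*0 + 1 = -2*0 + 1 = 0 + 1 = 1)
(-120 + J)*(o + 266) = (-120 + 1)*(-480 + 266) = -119*(-214) = 25466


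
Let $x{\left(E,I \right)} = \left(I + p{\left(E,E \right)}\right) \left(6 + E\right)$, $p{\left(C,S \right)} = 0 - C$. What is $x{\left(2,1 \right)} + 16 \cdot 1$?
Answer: $8$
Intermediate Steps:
$p{\left(C,S \right)} = - C$
$x{\left(E,I \right)} = \left(6 + E\right) \left(I - E\right)$ ($x{\left(E,I \right)} = \left(I - E\right) \left(6 + E\right) = \left(6 + E\right) \left(I - E\right)$)
$x{\left(2,1 \right)} + 16 \cdot 1 = \left(- 2^{2} - 12 + 6 \cdot 1 + 2 \cdot 1\right) + 16 \cdot 1 = \left(\left(-1\right) 4 - 12 + 6 + 2\right) + 16 = \left(-4 - 12 + 6 + 2\right) + 16 = -8 + 16 = 8$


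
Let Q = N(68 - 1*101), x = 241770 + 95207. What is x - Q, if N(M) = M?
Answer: 337010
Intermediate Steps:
x = 336977
Q = -33 (Q = 68 - 1*101 = 68 - 101 = -33)
x - Q = 336977 - 1*(-33) = 336977 + 33 = 337010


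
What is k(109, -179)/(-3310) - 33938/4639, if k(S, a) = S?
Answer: -112840431/15355090 ≈ -7.3487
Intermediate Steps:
k(109, -179)/(-3310) - 33938/4639 = 109/(-3310) - 33938/4639 = 109*(-1/3310) - 33938*1/4639 = -109/3310 - 33938/4639 = -112840431/15355090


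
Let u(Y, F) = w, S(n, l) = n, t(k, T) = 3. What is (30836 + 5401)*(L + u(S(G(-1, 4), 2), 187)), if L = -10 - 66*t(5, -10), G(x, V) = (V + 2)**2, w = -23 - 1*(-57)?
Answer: -6305238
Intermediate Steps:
w = 34 (w = -23 + 57 = 34)
G(x, V) = (2 + V)**2
u(Y, F) = 34
L = -208 (L = -10 - 66*3 = -10 - 198 = -208)
(30836 + 5401)*(L + u(S(G(-1, 4), 2), 187)) = (30836 + 5401)*(-208 + 34) = 36237*(-174) = -6305238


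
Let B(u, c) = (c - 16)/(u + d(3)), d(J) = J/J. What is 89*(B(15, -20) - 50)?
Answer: -18601/4 ≈ -4650.3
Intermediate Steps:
d(J) = 1
B(u, c) = (-16 + c)/(1 + u) (B(u, c) = (c - 16)/(u + 1) = (-16 + c)/(1 + u))
89*(B(15, -20) - 50) = 89*((-16 - 20)/(1 + 15) - 50) = 89*(-36/16 - 50) = 89*((1/16)*(-36) - 50) = 89*(-9/4 - 50) = 89*(-209/4) = -18601/4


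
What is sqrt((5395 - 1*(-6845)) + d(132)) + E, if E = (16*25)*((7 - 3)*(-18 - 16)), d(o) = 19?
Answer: -54400 + sqrt(12259) ≈ -54289.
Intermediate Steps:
E = -54400 (E = 400*(4*(-34)) = 400*(-136) = -54400)
sqrt((5395 - 1*(-6845)) + d(132)) + E = sqrt((5395 - 1*(-6845)) + 19) - 54400 = sqrt((5395 + 6845) + 19) - 54400 = sqrt(12240 + 19) - 54400 = sqrt(12259) - 54400 = -54400 + sqrt(12259)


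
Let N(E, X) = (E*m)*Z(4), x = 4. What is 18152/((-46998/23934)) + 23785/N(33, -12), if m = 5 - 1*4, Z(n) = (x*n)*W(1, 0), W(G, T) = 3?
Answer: -38169494549/4135824 ≈ -9229.0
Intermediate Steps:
Z(n) = 12*n (Z(n) = (4*n)*3 = 12*n)
m = 1 (m = 5 - 4 = 1)
N(E, X) = 48*E (N(E, X) = (E*1)*(12*4) = E*48 = 48*E)
18152/((-46998/23934)) + 23785/N(33, -12) = 18152/((-46998/23934)) + 23785/((48*33)) = 18152/((-46998*1/23934)) + 23785/1584 = 18152/(-7833/3989) + 23785*(1/1584) = 18152*(-3989/7833) + 23785/1584 = -72408328/7833 + 23785/1584 = -38169494549/4135824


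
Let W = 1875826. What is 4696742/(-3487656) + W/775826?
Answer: 724595311241/676453550964 ≈ 1.0712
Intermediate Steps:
4696742/(-3487656) + W/775826 = 4696742/(-3487656) + 1875826/775826 = 4696742*(-1/3487656) + 1875826*(1/775826) = -2348371/1743828 + 937913/387913 = 724595311241/676453550964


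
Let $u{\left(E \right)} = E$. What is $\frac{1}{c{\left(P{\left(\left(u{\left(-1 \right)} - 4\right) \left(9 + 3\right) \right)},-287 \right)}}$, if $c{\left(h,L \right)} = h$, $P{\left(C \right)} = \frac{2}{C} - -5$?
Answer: $\frac{30}{149} \approx 0.20134$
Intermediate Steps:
$P{\left(C \right)} = 5 + \frac{2}{C}$ ($P{\left(C \right)} = \frac{2}{C} + 5 = 5 + \frac{2}{C}$)
$\frac{1}{c{\left(P{\left(\left(u{\left(-1 \right)} - 4\right) \left(9 + 3\right) \right)},-287 \right)}} = \frac{1}{5 + \frac{2}{\left(-1 - 4\right) \left(9 + 3\right)}} = \frac{1}{5 + \frac{2}{\left(-5\right) 12}} = \frac{1}{5 + \frac{2}{-60}} = \frac{1}{5 + 2 \left(- \frac{1}{60}\right)} = \frac{1}{5 - \frac{1}{30}} = \frac{1}{\frac{149}{30}} = \frac{30}{149}$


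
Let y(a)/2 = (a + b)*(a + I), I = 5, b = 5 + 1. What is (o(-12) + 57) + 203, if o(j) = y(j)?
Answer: 344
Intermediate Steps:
b = 6
y(a) = 2*(5 + a)*(6 + a) (y(a) = 2*((a + 6)*(a + 5)) = 2*((6 + a)*(5 + a)) = 2*((5 + a)*(6 + a)) = 2*(5 + a)*(6 + a))
o(j) = 60 + 2*j² + 22*j
(o(-12) + 57) + 203 = ((60 + 2*(-12)² + 22*(-12)) + 57) + 203 = ((60 + 2*144 - 264) + 57) + 203 = ((60 + 288 - 264) + 57) + 203 = (84 + 57) + 203 = 141 + 203 = 344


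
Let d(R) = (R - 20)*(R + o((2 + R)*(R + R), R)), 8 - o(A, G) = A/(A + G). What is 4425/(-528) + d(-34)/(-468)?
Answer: -552451/48048 ≈ -11.498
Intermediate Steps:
o(A, G) = 8 - A/(A + G)
d(R) = (-20 + R)*(R + (8*R + 14*R*(2 + R))/(R + 2*R*(2 + R))) (d(R) = (R - 20)*(R + (7*((2 + R)*(R + R)) + 8*R)/((2 + R)*(R + R) + R)) = (-20 + R)*(R + (7*((2 + R)*(2*R)) + 8*R)/((2 + R)*(2*R) + R)) = (-20 + R)*(R + (7*(2*R*(2 + R)) + 8*R)/(2*R*(2 + R) + R)) = (-20 + R)*(R + (14*R*(2 + R) + 8*R)/(R + 2*R*(2 + R))) = (-20 + R)*(R + (8*R + 14*R*(2 + R))/(R + 2*R*(2 + R))))
4425/(-528) + d(-34)/(-468) = 4425/(-528) + ((-720 - 344*(-34) - 21*(-34)² + 2*(-34)³)/(5 + 2*(-34)))/(-468) = 4425*(-1/528) + ((-720 + 11696 - 21*1156 + 2*(-39304))/(5 - 68))*(-1/468) = -1475/176 + ((-720 + 11696 - 24276 - 78608)/(-63))*(-1/468) = -1475/176 - 1/63*(-91908)*(-1/468) = -1475/176 + (10212/7)*(-1/468) = -1475/176 - 851/273 = -552451/48048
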